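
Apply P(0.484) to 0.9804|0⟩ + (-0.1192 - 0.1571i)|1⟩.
0.9804|0⟩ + (-0.03241 - 0.1945i)|1⟩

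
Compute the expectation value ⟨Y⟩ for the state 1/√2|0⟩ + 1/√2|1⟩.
0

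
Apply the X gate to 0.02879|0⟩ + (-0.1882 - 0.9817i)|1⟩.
(-0.1882 - 0.9817i)|0⟩ + 0.02879|1⟩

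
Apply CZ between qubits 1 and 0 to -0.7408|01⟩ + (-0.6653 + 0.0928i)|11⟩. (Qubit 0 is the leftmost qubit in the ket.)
-0.7408|01⟩ + (0.6653 - 0.0928i)|11⟩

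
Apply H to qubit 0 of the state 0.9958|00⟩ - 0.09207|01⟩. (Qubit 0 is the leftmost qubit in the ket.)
0.7041|00⟩ - 0.0651|01⟩ + 0.7041|10⟩ - 0.0651|11⟩

H on qubit 0 mixes each pair of kets that differ only in qubit 0: amplitudes (a, b) of (|…0…⟩, |…1…⟩) become ((a + b)/√2, (a − b)/√2). Kets absent from the input have amplitude 0.
(|00⟩, |10⟩): (a, b) = (0.9958, 0) → (0.7041, 0.7041)
(|01⟩, |11⟩): (a, b) = (-0.09207, 0) → (-0.0651, -0.0651)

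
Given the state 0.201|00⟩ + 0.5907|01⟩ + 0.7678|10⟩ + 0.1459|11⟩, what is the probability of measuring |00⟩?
0.0404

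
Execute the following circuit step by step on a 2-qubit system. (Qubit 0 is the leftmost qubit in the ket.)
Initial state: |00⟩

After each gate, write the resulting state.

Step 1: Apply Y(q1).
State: i|01⟩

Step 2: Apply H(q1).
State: (1/√2)i|00⟩ - (1/√2)i|01⟩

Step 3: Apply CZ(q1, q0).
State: (1/√2)i|00⟩ - (1/√2)i|01⟩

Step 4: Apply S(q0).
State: (1/√2)i|00⟩ - (1/√2)i|01⟩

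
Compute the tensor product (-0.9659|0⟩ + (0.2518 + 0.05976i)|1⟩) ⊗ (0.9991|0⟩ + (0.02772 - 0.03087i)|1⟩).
-0.965|00⟩ + (-0.02677 + 0.02982i)|01⟩ + (0.2516 + 0.05971i)|10⟩ + (0.008825 - 0.006117i)|11⟩

amp(|b₁b₂…⟩) = product of the factor amplitudes for bits b₁, b₂, …; only kets whose every factor amplitude is nonzero survive.
|00⟩: (-0.9659)(0.9991) = -0.965
|01⟩: (-0.9659)(0.02772 - 0.03087i) = (-0.02677 + 0.02982i)
|10⟩: (0.2518 + 0.05976i)(0.9991) = (0.2516 + 0.05971i)
|11⟩: (0.2518 + 0.05976i)(0.02772 - 0.03087i) = (0.008825 - 0.006117i)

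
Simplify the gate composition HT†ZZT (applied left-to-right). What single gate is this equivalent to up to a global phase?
H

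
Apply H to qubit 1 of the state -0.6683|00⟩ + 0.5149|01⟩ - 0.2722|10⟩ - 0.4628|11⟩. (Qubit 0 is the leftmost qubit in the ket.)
-0.1085|00⟩ - 0.8366|01⟩ - 0.5197|10⟩ + 0.1348|11⟩

H on qubit 1 mixes each pair of kets that differ only in qubit 1: amplitudes (a, b) of (|…0…⟩, |…1…⟩) become ((a + b)/√2, (a − b)/√2). Kets absent from the input have amplitude 0.
(|00⟩, |01⟩): (a, b) = (-0.6683, 0.5149) → (-0.1085, -0.8366)
(|10⟩, |11⟩): (a, b) = (-0.2722, -0.4628) → (-0.5197, 0.1348)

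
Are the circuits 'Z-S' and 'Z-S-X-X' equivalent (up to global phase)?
Yes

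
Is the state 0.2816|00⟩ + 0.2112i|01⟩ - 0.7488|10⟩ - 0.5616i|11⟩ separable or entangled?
Separable

Writing the state as a|00⟩ + b|01⟩ + c|10⟩ + d|11⟩, it is a product state iff ad − bc = 0.
Here (a, b, c, d) = (0.2816, 0.2112i, -0.7488, -0.5616i): ad − bc = (0.2816)(-0.5616i) − (0.2112i)(-0.7488) = 0, so the state is separable.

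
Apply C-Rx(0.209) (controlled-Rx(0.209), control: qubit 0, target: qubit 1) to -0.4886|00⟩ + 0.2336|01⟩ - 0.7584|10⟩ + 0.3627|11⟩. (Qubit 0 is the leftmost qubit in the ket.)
-0.4886|00⟩ + 0.2336|01⟩ + (-0.7543 - 0.03783i)|10⟩ + (0.3607 + 0.07911i)|11⟩

C-Rx(0.209) leaves the control-|0⟩ kets |00⟩, |01⟩ unchanged and applies Rx(0.209) to qubit 1 on the control-|1⟩ pair (|10⟩, |11⟩).
Rx(0.209) = [[cos(θ/2), −i·sin(θ/2)], [−i·sin(θ/2), cos(θ/2)]]; θ = 0.209, cos(θ/2) ≈ 0.994545, sin(θ/2) ≈ 0.10431.
With a = amp(|10⟩) = -0.7584 and b = amp(|11⟩) = 0.3627:
new amp(|10⟩) = (0.994545)·a + (-0.10431i)·b = (-0.7543 - 0.03783i)
new amp(|11⟩) = (-0.10431i)·a + (0.994545)·b = (0.3607 + 0.07911i)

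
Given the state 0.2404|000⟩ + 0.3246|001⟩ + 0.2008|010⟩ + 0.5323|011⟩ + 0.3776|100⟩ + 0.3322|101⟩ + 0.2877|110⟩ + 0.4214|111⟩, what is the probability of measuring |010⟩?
0.04032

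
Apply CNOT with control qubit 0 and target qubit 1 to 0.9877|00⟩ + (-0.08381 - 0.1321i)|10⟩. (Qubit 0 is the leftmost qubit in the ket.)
0.9877|00⟩ + (-0.08381 - 0.1321i)|11⟩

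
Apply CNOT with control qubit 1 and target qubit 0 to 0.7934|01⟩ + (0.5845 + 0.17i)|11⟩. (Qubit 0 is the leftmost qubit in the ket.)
(0.5845 + 0.17i)|01⟩ + 0.7934|11⟩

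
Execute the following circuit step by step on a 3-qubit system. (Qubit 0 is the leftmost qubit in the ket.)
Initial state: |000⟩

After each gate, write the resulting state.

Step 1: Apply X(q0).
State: |100⟩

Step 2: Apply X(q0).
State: |000⟩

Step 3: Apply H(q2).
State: 1/√2|000⟩ + 1/√2|001⟩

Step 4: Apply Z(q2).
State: 1/√2|000⟩ - 1/√2|001⟩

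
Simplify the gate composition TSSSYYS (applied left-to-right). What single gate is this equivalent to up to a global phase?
T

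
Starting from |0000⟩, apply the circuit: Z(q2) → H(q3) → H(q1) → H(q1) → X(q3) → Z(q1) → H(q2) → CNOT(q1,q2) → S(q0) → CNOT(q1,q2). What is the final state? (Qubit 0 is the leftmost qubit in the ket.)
1/2|0000⟩ + 1/2|0001⟩ + 1/2|0010⟩ + 1/2|0011⟩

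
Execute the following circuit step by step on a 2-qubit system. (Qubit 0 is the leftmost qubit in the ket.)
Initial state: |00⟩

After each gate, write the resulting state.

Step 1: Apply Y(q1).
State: i|01⟩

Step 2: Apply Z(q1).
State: -i|01⟩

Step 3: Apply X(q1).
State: -i|00⟩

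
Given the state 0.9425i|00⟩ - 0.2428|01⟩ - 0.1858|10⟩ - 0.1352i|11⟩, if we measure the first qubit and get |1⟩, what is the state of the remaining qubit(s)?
-0.8086|0⟩ - 0.5884i|1⟩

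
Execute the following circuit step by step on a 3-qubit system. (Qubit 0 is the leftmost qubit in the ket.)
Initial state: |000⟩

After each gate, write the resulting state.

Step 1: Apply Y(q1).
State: i|010⟩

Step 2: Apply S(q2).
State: i|010⟩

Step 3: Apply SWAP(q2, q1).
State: i|001⟩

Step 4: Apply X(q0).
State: i|101⟩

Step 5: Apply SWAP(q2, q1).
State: i|110⟩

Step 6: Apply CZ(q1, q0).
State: -i|110⟩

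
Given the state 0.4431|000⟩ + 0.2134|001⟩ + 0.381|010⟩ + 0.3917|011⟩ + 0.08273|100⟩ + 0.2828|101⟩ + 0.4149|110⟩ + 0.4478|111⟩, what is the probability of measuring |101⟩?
0.07998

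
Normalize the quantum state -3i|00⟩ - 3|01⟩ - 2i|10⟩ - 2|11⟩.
-0.5883i|00⟩ - 0.5883|01⟩ - 0.3922i|10⟩ - 0.3922|11⟩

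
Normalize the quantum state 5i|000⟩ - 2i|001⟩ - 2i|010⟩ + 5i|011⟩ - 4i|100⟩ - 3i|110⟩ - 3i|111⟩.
0.5213i|000⟩ - 0.2085i|001⟩ - 0.2085i|010⟩ + 0.5213i|011⟩ - 0.417i|100⟩ - 0.3128i|110⟩ - 0.3128i|111⟩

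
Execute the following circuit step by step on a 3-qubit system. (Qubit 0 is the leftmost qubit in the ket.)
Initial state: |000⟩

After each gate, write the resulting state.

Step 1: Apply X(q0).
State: |100⟩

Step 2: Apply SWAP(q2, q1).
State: |100⟩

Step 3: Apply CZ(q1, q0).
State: |100⟩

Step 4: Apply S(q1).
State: |100⟩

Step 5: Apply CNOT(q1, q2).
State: |100⟩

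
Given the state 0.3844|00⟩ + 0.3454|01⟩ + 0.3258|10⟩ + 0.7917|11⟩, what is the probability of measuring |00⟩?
0.1478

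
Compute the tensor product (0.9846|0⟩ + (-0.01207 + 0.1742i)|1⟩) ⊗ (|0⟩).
0.9846|00⟩ + (-0.01207 + 0.1742i)|10⟩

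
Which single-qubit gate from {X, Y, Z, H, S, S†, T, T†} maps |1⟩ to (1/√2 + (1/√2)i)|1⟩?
T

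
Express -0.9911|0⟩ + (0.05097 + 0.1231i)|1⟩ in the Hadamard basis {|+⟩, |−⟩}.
(-0.6648 + 0.08704i)|+⟩ + (-0.7369 - 0.08704i)|−⟩

With |ψ⟩ = α|0⟩ + β|1⟩, the Hadamard-basis coefficients are ⟨+|ψ⟩ = (α + β)/√2 and ⟨−|ψ⟩ = (α − β)/√2.
Here α = -0.9911, β = (0.05097 + 0.1231i): (α + β)/√2 = (-0.6648 + 0.08704i), (α − β)/√2 = (-0.7369 - 0.08704i).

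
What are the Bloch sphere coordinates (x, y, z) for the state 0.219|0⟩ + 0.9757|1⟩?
(0.4274, 0, -0.904)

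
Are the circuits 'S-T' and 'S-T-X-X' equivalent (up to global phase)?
Yes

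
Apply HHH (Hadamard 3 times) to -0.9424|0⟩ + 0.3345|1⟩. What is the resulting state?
-0.4299|0⟩ - 0.9029|1⟩

H² = I, so H^3 = H: a single Hadamard. With (a, b) = (-0.9424, 0.3345), H gives ((a + b)/√2, (a − b)/√2) = (-0.4299, -0.9029).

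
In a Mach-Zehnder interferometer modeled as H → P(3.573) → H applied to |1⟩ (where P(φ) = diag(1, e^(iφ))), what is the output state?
(0.9542 + 0.2091i)|0⟩ + (0.04581 - 0.2091i)|1⟩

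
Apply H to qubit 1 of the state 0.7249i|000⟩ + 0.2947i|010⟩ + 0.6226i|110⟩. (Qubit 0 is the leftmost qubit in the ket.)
0.721i|000⟩ + 0.3042i|010⟩ + 0.4402i|100⟩ - 0.4402i|110⟩

H on qubit 1 mixes each pair of kets that differ only in qubit 1: amplitudes (a, b) of (|…0…⟩, |…1…⟩) become ((a + b)/√2, (a − b)/√2). Kets absent from the input have amplitude 0.
(|000⟩, |010⟩): (a, b) = (0.7249i, 0.2947i) → (0.721i, 0.3042i)
(|100⟩, |110⟩): (a, b) = (0, 0.6226i) → (0.4402i, -0.4402i)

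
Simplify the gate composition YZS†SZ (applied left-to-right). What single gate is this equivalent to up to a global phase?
Y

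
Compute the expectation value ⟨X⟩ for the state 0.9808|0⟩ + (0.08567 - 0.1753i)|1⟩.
0.1681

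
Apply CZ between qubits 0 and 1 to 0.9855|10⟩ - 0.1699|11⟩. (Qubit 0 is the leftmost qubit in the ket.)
0.9855|10⟩ + 0.1699|11⟩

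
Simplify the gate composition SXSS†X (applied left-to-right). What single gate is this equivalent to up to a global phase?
S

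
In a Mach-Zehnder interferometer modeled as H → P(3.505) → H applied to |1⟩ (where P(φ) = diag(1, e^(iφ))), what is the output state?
(0.9673 + 0.1777i)|0⟩ + (0.03265 - 0.1777i)|1⟩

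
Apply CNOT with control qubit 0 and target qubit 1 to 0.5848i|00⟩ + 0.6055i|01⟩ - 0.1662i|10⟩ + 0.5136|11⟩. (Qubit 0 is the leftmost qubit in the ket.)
0.5848i|00⟩ + 0.6055i|01⟩ + 0.5136|10⟩ - 0.1662i|11⟩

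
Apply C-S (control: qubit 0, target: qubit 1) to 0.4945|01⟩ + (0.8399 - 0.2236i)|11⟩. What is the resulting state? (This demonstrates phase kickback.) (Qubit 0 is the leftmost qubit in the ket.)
0.4945|01⟩ + (0.2236 + 0.8399i)|11⟩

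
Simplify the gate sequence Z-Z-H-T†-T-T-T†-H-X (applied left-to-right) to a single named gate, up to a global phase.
X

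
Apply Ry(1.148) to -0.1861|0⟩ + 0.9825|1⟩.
-0.6898|0⟩ + 0.724|1⟩

Ry(1.148) = [[cos(θ/2), −sin(θ/2)], [sin(θ/2), cos(θ/2)]]; θ = 1.148, cos(θ/2) ≈ 0.839736, sin(θ/2) ≈ 0.542995.
With a = amp(|0⟩) = -0.1861 and b = amp(|1⟩) = 0.9825:
new amp(|0⟩) = (0.839736)·a + (-0.542995)·b = -0.6898
new amp(|1⟩) = (0.542995)·a + (0.839736)·b = 0.724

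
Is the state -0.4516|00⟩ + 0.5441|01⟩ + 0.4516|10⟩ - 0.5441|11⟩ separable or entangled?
Separable

Writing the state as a|00⟩ + b|01⟩ + c|10⟩ + d|11⟩, it is a product state iff ad − bc = 0.
Here (a, b, c, d) = (-0.4516, 0.5441, 0.4516, -0.5441): ad − bc = (-0.4516)(-0.5441) − (0.5441)(0.4516) = 0, so the state is separable.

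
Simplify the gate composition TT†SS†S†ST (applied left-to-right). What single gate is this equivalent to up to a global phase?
T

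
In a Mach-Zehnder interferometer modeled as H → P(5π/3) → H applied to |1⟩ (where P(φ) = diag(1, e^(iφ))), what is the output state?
(0.25 + 0.433i)|0⟩ + (0.75 - 0.433i)|1⟩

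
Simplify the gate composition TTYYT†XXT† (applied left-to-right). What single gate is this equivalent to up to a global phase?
I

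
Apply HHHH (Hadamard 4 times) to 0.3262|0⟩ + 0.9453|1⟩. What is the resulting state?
0.3262|0⟩ + 0.9453|1⟩

H² = I, so an even number of Hadamards cancels: H^4 = I and the state is unchanged.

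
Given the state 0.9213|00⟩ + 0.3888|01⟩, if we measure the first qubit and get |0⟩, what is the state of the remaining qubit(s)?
0.9213|0⟩ + 0.3888|1⟩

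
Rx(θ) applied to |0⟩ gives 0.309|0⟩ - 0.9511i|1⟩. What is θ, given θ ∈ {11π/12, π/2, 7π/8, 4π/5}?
4π/5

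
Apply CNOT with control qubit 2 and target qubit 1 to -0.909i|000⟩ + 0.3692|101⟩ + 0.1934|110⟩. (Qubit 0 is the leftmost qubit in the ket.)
-0.909i|000⟩ + 0.1934|110⟩ + 0.3692|111⟩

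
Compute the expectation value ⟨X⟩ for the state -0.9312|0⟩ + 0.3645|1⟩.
-0.6788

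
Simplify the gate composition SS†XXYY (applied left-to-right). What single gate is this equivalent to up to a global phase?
I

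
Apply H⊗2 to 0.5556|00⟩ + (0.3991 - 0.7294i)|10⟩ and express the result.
(0.4774 - 0.3647i)|00⟩ + (0.4774 - 0.3647i)|01⟩ + (0.07825 + 0.3647i)|10⟩ + (0.07825 + 0.3647i)|11⟩

H⊗2 gives amp(|y⟩) = (1/2) Σ_x (−1)^(x·y) amp(|x⟩), where x·y is the number of positions in which both x and y have a 1.
|00⟩: (0.5556 + (0.3991 - 0.7294i))/2 = (0.4774 - 0.3647i)
|01⟩: (0.5556 + (0.3991 - 0.7294i))/2 = (0.4774 - 0.3647i)
|10⟩: (0.5556 - (0.3991 - 0.7294i))/2 = (0.07825 + 0.3647i)
|11⟩: (0.5556 - (0.3991 - 0.7294i))/2 = (0.07825 + 0.3647i)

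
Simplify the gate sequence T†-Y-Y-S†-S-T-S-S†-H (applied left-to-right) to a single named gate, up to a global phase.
H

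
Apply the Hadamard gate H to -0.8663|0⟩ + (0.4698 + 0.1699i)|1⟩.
(-0.2804 + 0.1201i)|0⟩ + (-0.9448 - 0.1201i)|1⟩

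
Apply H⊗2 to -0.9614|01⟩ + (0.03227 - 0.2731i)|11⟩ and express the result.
(-0.4646 - 0.1366i)|00⟩ + (0.4646 + 0.1366i)|01⟩ + (-0.4968 + 0.1366i)|10⟩ + (0.4968 - 0.1366i)|11⟩

H⊗2 gives amp(|y⟩) = (1/2) Σ_x (−1)^(x·y) amp(|x⟩), where x·y is the number of positions in which both x and y have a 1.
|00⟩: (-0.9614 + (0.03227 - 0.2731i))/2 = (-0.4646 - 0.1366i)
|01⟩: (0.9614 - (0.03227 - 0.2731i))/2 = (0.4646 + 0.1366i)
|10⟩: (-0.9614 - (0.03227 - 0.2731i))/2 = (-0.4968 + 0.1366i)
|11⟩: (0.9614 + (0.03227 - 0.2731i))/2 = (0.4968 - 0.1366i)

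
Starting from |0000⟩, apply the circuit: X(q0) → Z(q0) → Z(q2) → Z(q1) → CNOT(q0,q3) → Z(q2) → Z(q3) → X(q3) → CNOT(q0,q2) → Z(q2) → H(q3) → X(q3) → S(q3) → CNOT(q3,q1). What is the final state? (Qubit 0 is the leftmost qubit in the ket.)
-1/√2|1010⟩ - (1/√2)i|1111⟩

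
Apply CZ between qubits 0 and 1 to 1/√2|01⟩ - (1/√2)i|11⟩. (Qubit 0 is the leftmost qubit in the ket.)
1/√2|01⟩ + (1/√2)i|11⟩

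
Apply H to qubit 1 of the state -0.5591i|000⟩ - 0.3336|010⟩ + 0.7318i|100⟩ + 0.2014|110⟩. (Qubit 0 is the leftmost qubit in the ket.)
(-0.2359 - 0.3953i)|000⟩ + (0.2359 - 0.3953i)|010⟩ + (0.1424 + 0.5175i)|100⟩ + (-0.1424 + 0.5175i)|110⟩

H on qubit 1 mixes each pair of kets that differ only in qubit 1: amplitudes (a, b) of (|…0…⟩, |…1…⟩) become ((a + b)/√2, (a − b)/√2). Kets absent from the input have amplitude 0.
(|000⟩, |010⟩): (a, b) = (-0.5591i, -0.3336) → ((-0.2359 - 0.3953i), (0.2359 - 0.3953i))
(|100⟩, |110⟩): (a, b) = (0.7318i, 0.2014) → ((0.1424 + 0.5175i), (-0.1424 + 0.5175i))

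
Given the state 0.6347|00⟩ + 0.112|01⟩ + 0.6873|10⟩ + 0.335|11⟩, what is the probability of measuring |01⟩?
0.01254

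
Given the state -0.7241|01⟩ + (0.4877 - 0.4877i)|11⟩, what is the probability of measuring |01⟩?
0.5243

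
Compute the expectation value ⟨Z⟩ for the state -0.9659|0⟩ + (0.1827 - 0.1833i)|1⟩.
0.866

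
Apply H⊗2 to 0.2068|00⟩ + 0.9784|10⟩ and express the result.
0.5926|00⟩ + 0.5926|01⟩ - 0.3858|10⟩ - 0.3858|11⟩

H⊗2 gives amp(|y⟩) = (1/2) Σ_x (−1)^(x·y) amp(|x⟩), where x·y is the number of positions in which both x and y have a 1.
|00⟩: (0.2068 + 0.9784)/2 = 0.5926
|01⟩: (0.2068 + 0.9784)/2 = 0.5926
|10⟩: (0.2068 - 0.9784)/2 = -0.3858
|11⟩: (0.2068 - 0.9784)/2 = -0.3858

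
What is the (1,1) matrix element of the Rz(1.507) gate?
(0.7293 + 0.6842i)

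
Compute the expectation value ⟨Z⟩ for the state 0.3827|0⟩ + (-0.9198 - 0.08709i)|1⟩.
-0.7072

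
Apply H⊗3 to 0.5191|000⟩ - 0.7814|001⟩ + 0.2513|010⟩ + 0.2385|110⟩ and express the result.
0.08043|000⟩ + 0.633|001⟩ - 0.2659|010⟩ + 0.2866|011⟩ - 0.08821|100⟩ + 0.4643|101⟩ - 0.09726|110⟩ + 0.4553|111⟩

H⊗3 gives amp(|y⟩) = (1/2√2) Σ_x (−1)^(x·y) amp(|x⟩), where x·y is the number of positions in which both x and y have a 1.
|000⟩: (0.5191 - 0.7814 + 0.2513 + 0.2385)/(2√2) = 0.08043
|001⟩: (0.5191 + 0.7814 + 0.2513 + 0.2385)/(2√2) = 0.633
|010⟩: (0.5191 - 0.7814 - 0.2513 - 0.2385)/(2√2) = -0.2659
|011⟩: (0.5191 + 0.7814 - 0.2513 - 0.2385)/(2√2) = 0.2866
|100⟩: (0.5191 - 0.7814 + 0.2513 - 0.2385)/(2√2) = -0.08821
|101⟩: (0.5191 + 0.7814 + 0.2513 - 0.2385)/(2√2) = 0.4643
|110⟩: (0.5191 - 0.7814 - 0.2513 + 0.2385)/(2√2) = -0.09726
|111⟩: (0.5191 + 0.7814 - 0.2513 + 0.2385)/(2√2) = 0.4553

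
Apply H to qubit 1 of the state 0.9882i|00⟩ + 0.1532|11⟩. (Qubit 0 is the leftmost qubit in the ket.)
0.6988i|00⟩ + 0.6988i|01⟩ + 0.1083|10⟩ - 0.1083|11⟩

H on qubit 1 mixes each pair of kets that differ only in qubit 1: amplitudes (a, b) of (|…0…⟩, |…1…⟩) become ((a + b)/√2, (a − b)/√2). Kets absent from the input have amplitude 0.
(|00⟩, |01⟩): (a, b) = (0.9882i, 0) → (0.6988i, 0.6988i)
(|10⟩, |11⟩): (a, b) = (0, 0.1532) → (0.1083, -0.1083)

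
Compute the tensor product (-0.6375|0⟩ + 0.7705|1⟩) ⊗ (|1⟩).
-0.6375|01⟩ + 0.7705|11⟩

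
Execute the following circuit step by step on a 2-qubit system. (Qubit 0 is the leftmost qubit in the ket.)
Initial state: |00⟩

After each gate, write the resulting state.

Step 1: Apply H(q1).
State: 1/√2|00⟩ + 1/√2|01⟩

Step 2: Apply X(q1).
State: 1/√2|00⟩ + 1/√2|01⟩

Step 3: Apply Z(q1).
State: 1/√2|00⟩ - 1/√2|01⟩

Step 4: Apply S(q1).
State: 1/√2|00⟩ - (1/√2)i|01⟩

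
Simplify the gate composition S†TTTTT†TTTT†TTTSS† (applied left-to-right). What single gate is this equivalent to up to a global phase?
S†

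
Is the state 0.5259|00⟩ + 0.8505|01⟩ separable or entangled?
Separable

Writing the state as a|00⟩ + b|01⟩ + c|10⟩ + d|11⟩, it is a product state iff ad − bc = 0.
Here (a, b, c, d) = (0.5259, 0.8505, 0, 0): ad − bc = (0.5259)(0) − (0.8505)(0) = 0, so the state is separable.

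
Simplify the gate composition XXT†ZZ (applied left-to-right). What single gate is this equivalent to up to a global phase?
T†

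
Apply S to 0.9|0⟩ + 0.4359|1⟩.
0.9|0⟩ + 0.4359i|1⟩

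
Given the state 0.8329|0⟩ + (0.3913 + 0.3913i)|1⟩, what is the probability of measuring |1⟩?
0.3062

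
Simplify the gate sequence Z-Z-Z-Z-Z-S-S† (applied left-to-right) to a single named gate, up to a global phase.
Z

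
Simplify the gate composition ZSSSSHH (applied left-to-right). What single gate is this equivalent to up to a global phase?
Z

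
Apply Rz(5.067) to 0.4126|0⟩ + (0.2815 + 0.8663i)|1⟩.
(-0.3386 - 0.2357i)|0⟩ + (-0.726 - 0.5502i)|1⟩

Rz(5.067) = [[e^(−iθ/2), 0], [0, e^(iθ/2)]] with e^(±iθ/2) = cos(θ/2) ± i·sin(θ/2); θ = 5.067, cos(θ/2) ≈ -0.820739, sin(θ/2) ≈ 0.571303.
With a = amp(|0⟩) = 0.4126 and b = amp(|1⟩) = (0.2815 + 0.8663i):
new amp(|0⟩) = (-0.820739 - 0.571303i)·a = (-0.3386 - 0.2357i)
new amp(|1⟩) = (-0.820739 + 0.571303i)·b = (-0.726 - 0.5502i)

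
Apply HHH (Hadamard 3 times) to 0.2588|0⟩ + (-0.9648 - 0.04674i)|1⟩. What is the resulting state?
(-0.4992 - 0.03305i)|0⟩ + (0.8652 + 0.03305i)|1⟩

H² = I, so H^3 = H: a single Hadamard. With (a, b) = (0.2588, (-0.9648 - 0.04674i)), H gives ((a + b)/√2, (a − b)/√2) = ((-0.4992 - 0.03305i), (0.8652 + 0.03305i)).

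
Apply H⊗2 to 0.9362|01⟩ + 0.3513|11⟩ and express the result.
0.6438|00⟩ - 0.6438|01⟩ + 0.2925|10⟩ - 0.2925|11⟩

H⊗2 gives amp(|y⟩) = (1/2) Σ_x (−1)^(x·y) amp(|x⟩), where x·y is the number of positions in which both x and y have a 1.
|00⟩: (0.9362 + 0.3513)/2 = 0.6438
|01⟩: (-0.9362 - 0.3513)/2 = -0.6438
|10⟩: (0.9362 - 0.3513)/2 = 0.2925
|11⟩: (-0.9362 + 0.3513)/2 = -0.2925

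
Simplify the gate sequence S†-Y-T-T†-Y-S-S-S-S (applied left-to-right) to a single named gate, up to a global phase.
S†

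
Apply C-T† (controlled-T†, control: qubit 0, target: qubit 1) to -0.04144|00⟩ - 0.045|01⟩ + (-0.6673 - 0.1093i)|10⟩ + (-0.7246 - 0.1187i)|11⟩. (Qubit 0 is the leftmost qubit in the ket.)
-0.04144|00⟩ - 0.045|01⟩ + (-0.6673 - 0.1093i)|10⟩ + (-0.5963 + 0.4284i)|11⟩

C-T† leaves the control-|0⟩ kets |00⟩, |01⟩ unchanged and applies T† to qubit 1 on the control-|1⟩ pair (|10⟩, |11⟩).
T† = [[1, 0], [0, (1/√2 - (1/√2)i)]].
With a = amp(|10⟩) = (-0.6673 - 0.1093i) and b = amp(|11⟩) = (-0.7246 - 0.1187i):
new amp(|10⟩) = (1)·a = (-0.6673 - 0.1093i)
new amp(|11⟩) = (1/√2 - (1/√2)i)·b = (-0.5963 + 0.4284i)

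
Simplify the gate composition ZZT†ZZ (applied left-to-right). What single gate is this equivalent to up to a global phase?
T†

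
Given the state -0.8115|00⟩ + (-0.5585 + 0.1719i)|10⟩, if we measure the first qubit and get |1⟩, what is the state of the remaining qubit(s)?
(-0.9558 + 0.2942i)|0⟩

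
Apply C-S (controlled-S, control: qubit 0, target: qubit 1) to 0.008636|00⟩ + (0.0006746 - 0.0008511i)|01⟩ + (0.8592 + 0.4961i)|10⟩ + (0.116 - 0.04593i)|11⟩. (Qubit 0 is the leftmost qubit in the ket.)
0.008636|00⟩ + (0.0006746 - 0.0008511i)|01⟩ + (0.8592 + 0.4961i)|10⟩ + (0.04593 + 0.116i)|11⟩

C-S leaves the control-|0⟩ kets |00⟩, |01⟩ unchanged and applies S to qubit 1 on the control-|1⟩ pair (|10⟩, |11⟩).
S = [[1, 0], [0, i]].
With a = amp(|10⟩) = (0.8592 + 0.4961i) and b = amp(|11⟩) = (0.116 - 0.04593i):
new amp(|10⟩) = (1)·a = (0.8592 + 0.4961i)
new amp(|11⟩) = (i)·b = (0.04593 + 0.116i)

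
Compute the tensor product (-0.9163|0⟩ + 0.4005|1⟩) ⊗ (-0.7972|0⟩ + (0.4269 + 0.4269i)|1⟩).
0.7305|00⟩ + (-0.3912 - 0.3912i)|01⟩ - 0.3193|10⟩ + (0.171 + 0.171i)|11⟩

amp(|b₁b₂…⟩) = product of the factor amplitudes for bits b₁, b₂, …; only kets whose every factor amplitude is nonzero survive.
|00⟩: (-0.9163)(-0.7972) = 0.7305
|01⟩: (-0.9163)(0.4269 + 0.4269i) = (-0.3912 - 0.3912i)
|10⟩: (0.4005)(-0.7972) = -0.3193
|11⟩: (0.4005)(0.4269 + 0.4269i) = (0.171 + 0.171i)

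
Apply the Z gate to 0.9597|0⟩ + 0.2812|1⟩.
0.9597|0⟩ - 0.2812|1⟩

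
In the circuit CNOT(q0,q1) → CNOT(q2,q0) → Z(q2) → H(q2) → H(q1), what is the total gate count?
5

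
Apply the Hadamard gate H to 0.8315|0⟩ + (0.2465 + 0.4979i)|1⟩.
(0.7623 + 0.3521i)|0⟩ + (0.4137 - 0.3521i)|1⟩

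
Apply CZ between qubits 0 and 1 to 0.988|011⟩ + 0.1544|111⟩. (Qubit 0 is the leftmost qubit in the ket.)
0.988|011⟩ - 0.1544|111⟩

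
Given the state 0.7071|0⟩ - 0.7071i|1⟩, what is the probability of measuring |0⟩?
0.5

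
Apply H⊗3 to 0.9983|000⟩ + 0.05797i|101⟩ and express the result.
(0.353 + 0.0205i)|000⟩ + (0.353 - 0.0205i)|001⟩ + (0.353 + 0.0205i)|010⟩ + (0.353 - 0.0205i)|011⟩ + (0.353 - 0.0205i)|100⟩ + (0.353 + 0.0205i)|101⟩ + (0.353 - 0.0205i)|110⟩ + (0.353 + 0.0205i)|111⟩

H⊗3 gives amp(|y⟩) = (1/2√2) Σ_x (−1)^(x·y) amp(|x⟩), where x·y is the number of positions in which both x and y have a 1.
|000⟩: (0.9983 + 0.05797i)/(2√2) = (0.353 + 0.0205i)
|001⟩: (0.9983 - 0.05797i)/(2√2) = (0.353 - 0.0205i)
|010⟩: (0.9983 + 0.05797i)/(2√2) = (0.353 + 0.0205i)
|011⟩: (0.9983 - 0.05797i)/(2√2) = (0.353 - 0.0205i)
|100⟩: (0.9983 - 0.05797i)/(2√2) = (0.353 - 0.0205i)
|101⟩: (0.9983 + 0.05797i)/(2√2) = (0.353 + 0.0205i)
|110⟩: (0.9983 - 0.05797i)/(2√2) = (0.353 - 0.0205i)
|111⟩: (0.9983 + 0.05797i)/(2√2) = (0.353 + 0.0205i)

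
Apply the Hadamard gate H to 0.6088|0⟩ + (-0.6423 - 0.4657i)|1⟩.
(-0.02369 - 0.3293i)|0⟩ + (0.8847 + 0.3293i)|1⟩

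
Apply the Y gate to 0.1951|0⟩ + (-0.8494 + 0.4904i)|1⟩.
(0.4904 + 0.8494i)|0⟩ + 0.1951i|1⟩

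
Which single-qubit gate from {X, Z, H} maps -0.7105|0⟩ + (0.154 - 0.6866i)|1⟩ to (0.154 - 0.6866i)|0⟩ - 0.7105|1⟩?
X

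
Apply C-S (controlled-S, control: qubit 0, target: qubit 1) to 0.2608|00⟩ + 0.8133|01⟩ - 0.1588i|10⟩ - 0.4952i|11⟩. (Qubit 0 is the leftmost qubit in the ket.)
0.2608|00⟩ + 0.8133|01⟩ - 0.1588i|10⟩ + 0.4952|11⟩

C-S leaves the control-|0⟩ kets |00⟩, |01⟩ unchanged and applies S to qubit 1 on the control-|1⟩ pair (|10⟩, |11⟩).
S = [[1, 0], [0, i]].
With a = amp(|10⟩) = -0.1588i and b = amp(|11⟩) = -0.4952i:
new amp(|10⟩) = (1)·a = -0.1588i
new amp(|11⟩) = (i)·b = 0.4952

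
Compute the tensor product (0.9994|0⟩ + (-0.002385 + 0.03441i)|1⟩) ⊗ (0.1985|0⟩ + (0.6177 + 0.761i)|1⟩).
0.1984|00⟩ + (0.6173 + 0.7605i)|01⟩ + (-0.0004734 + 0.00683i)|10⟩ + (-0.02766 + 0.01944i)|11⟩

amp(|b₁b₂…⟩) = product of the factor amplitudes for bits b₁, b₂, …; only kets whose every factor amplitude is nonzero survive.
|00⟩: (0.9994)(0.1985) = 0.1984
|01⟩: (0.9994)(0.6177 + 0.761i) = (0.6173 + 0.7605i)
|10⟩: (-0.002385 + 0.03441i)(0.1985) = (-0.0004734 + 0.00683i)
|11⟩: (-0.002385 + 0.03441i)(0.6177 + 0.761i) = (-0.02766 + 0.01944i)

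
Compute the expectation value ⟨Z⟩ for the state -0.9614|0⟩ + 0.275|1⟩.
0.8487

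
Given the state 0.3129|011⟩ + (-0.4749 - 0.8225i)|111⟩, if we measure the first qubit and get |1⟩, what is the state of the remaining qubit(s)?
(-0.5 - 0.866i)|11⟩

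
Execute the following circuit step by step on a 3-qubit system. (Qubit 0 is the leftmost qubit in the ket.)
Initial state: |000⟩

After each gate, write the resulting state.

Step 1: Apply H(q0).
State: 1/√2|000⟩ + 1/√2|100⟩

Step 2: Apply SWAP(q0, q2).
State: 1/√2|000⟩ + 1/√2|001⟩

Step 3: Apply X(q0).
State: 1/√2|100⟩ + 1/√2|101⟩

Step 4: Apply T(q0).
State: (1/2 + (1/2)i)|100⟩ + (1/2 + (1/2)i)|101⟩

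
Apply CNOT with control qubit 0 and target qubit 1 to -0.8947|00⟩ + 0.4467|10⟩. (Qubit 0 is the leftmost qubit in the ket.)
-0.8947|00⟩ + 0.4467|11⟩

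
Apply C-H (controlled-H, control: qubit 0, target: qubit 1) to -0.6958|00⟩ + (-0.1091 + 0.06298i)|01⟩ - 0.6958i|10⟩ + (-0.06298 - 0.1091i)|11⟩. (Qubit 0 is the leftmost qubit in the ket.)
-0.6958|00⟩ + (-0.1091 + 0.06298i)|01⟩ + (-0.04453 - 0.5692i)|10⟩ + (0.04453 - 0.4149i)|11⟩

C-H leaves the control-|0⟩ kets |00⟩, |01⟩ unchanged and applies H to qubit 1 on the control-|1⟩ pair (|10⟩, |11⟩).
H = [[1/√2, 1/√2], [1/√2, -1/√2]].
With a = amp(|10⟩) = -0.6958i and b = amp(|11⟩) = (-0.06298 - 0.1091i):
new amp(|10⟩) = (1/√2)·a + (1/√2)·b = (-0.04453 - 0.5692i)
new amp(|11⟩) = (1/√2)·a + (-1/√2)·b = (0.04453 - 0.4149i)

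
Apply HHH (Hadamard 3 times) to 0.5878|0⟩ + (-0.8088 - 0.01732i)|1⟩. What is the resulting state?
(-0.1563 - 0.01225i)|0⟩ + (0.9875 + 0.01225i)|1⟩

H² = I, so H^3 = H: a single Hadamard. With (a, b) = (0.5878, (-0.8088 - 0.01732i)), H gives ((a + b)/√2, (a − b)/√2) = ((-0.1563 - 0.01225i), (0.9875 + 0.01225i)).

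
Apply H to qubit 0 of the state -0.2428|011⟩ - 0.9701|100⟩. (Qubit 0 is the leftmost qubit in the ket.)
-0.686|000⟩ - 0.1717|011⟩ + 0.686|100⟩ - 0.1717|111⟩

H on qubit 0 mixes each pair of kets that differ only in qubit 0: amplitudes (a, b) of (|…0…⟩, |…1…⟩) become ((a + b)/√2, (a − b)/√2). Kets absent from the input have amplitude 0.
(|000⟩, |100⟩): (a, b) = (0, -0.9701) → (-0.686, 0.686)
(|011⟩, |111⟩): (a, b) = (-0.2428, 0) → (-0.1717, -0.1717)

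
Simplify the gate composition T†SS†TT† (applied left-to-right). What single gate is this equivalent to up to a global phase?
T†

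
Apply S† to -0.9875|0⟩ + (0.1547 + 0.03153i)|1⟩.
-0.9875|0⟩ + (0.03153 - 0.1547i)|1⟩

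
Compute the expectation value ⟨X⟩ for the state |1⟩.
0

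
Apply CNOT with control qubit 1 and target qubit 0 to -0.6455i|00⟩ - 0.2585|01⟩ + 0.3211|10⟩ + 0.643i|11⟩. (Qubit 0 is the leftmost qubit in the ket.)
-0.6455i|00⟩ + 0.643i|01⟩ + 0.3211|10⟩ - 0.2585|11⟩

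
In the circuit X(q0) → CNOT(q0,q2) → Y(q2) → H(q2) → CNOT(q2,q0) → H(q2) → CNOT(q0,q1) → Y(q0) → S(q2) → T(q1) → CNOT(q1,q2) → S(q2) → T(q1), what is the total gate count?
13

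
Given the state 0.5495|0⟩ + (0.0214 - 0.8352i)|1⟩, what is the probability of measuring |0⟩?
0.302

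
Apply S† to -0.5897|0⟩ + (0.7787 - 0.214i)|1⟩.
-0.5897|0⟩ + (-0.214 - 0.7787i)|1⟩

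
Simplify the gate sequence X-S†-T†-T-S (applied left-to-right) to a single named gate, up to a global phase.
X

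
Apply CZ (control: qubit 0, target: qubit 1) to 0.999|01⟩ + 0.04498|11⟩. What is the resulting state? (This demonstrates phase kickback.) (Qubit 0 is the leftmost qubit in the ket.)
0.999|01⟩ - 0.04498|11⟩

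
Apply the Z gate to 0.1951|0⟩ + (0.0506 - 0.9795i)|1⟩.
0.1951|0⟩ + (-0.0506 + 0.9795i)|1⟩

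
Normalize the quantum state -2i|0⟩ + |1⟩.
-0.8944i|0⟩ + 1/√5|1⟩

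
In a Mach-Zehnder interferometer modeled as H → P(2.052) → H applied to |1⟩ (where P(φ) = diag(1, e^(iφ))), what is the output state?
(0.7314 - 0.4432i)|0⟩ + (0.2686 + 0.4432i)|1⟩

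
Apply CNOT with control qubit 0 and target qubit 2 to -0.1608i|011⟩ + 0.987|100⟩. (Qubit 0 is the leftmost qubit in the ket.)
-0.1608i|011⟩ + 0.987|101⟩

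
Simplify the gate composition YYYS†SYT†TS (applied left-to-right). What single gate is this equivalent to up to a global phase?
S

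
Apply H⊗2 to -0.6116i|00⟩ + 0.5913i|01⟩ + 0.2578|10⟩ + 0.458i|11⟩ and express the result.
(0.1289 + 0.2189i)|00⟩ + (0.1289 - 0.8305i)|01⟩ + (-0.1289 - 0.2392i)|10⟩ + (-0.1289 - 0.3725i)|11⟩

H⊗2 gives amp(|y⟩) = (1/2) Σ_x (−1)^(x·y) amp(|x⟩), where x·y is the number of positions in which both x and y have a 1.
|00⟩: (-0.6116i + 0.5913i + 0.2578 + 0.458i)/2 = (0.1289 + 0.2189i)
|01⟩: (-0.6116i - 0.5913i + 0.2578 - 0.458i)/2 = (0.1289 - 0.8305i)
|10⟩: (-0.6116i + 0.5913i - 0.2578 - 0.458i)/2 = (-0.1289 - 0.2392i)
|11⟩: (-0.6116i - 0.5913i - 0.2578 + 0.458i)/2 = (-0.1289 - 0.3725i)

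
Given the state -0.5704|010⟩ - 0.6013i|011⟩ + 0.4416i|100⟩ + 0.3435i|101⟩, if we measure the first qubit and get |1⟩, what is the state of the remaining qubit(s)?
0.7893i|00⟩ + 0.614i|01⟩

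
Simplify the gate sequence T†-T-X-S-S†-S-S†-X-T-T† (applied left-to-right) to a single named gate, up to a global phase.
I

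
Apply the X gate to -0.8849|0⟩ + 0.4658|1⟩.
0.4658|0⟩ - 0.8849|1⟩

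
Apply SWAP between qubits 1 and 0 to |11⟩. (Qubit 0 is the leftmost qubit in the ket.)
|11⟩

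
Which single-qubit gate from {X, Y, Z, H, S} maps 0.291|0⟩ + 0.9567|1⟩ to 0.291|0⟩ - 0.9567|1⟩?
Z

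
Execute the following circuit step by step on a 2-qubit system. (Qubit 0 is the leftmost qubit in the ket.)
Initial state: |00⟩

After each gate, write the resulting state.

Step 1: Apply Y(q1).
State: i|01⟩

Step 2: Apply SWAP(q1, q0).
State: i|10⟩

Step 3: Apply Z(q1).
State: i|10⟩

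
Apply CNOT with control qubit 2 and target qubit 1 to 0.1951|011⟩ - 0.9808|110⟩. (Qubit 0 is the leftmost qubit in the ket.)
0.1951|001⟩ - 0.9808|110⟩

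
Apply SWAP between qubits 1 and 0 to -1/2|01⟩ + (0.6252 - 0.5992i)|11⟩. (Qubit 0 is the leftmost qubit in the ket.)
-1/2|10⟩ + (0.6252 - 0.5992i)|11⟩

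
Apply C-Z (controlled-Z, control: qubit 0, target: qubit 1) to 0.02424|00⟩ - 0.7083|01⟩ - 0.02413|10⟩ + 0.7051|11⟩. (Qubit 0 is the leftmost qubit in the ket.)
0.02424|00⟩ - 0.7083|01⟩ - 0.02413|10⟩ - 0.7051|11⟩

C-Z leaves the control-|0⟩ kets |00⟩, |01⟩ unchanged and applies Z to qubit 1 on the control-|1⟩ pair (|10⟩, |11⟩).
Z = [[1, 0], [0, -1]].
With a = amp(|10⟩) = -0.02413 and b = amp(|11⟩) = 0.7051:
new amp(|10⟩) = (1)·a = -0.02413
new amp(|11⟩) = (-1)·b = -0.7051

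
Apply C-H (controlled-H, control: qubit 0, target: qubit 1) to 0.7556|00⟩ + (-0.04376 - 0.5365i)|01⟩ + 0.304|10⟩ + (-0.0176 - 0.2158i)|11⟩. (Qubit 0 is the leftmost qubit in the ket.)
0.7556|00⟩ + (-0.04376 - 0.5365i)|01⟩ + (0.2025 - 0.1526i)|10⟩ + (0.2274 + 0.1526i)|11⟩

C-H leaves the control-|0⟩ kets |00⟩, |01⟩ unchanged and applies H to qubit 1 on the control-|1⟩ pair (|10⟩, |11⟩).
H = [[1/√2, 1/√2], [1/√2, -1/√2]].
With a = amp(|10⟩) = 0.304 and b = amp(|11⟩) = (-0.0176 - 0.2158i):
new amp(|10⟩) = (1/√2)·a + (1/√2)·b = (0.2025 - 0.1526i)
new amp(|11⟩) = (1/√2)·a + (-1/√2)·b = (0.2274 + 0.1526i)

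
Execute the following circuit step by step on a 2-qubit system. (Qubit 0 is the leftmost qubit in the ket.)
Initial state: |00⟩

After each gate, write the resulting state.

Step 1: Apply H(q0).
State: 1/√2|00⟩ + 1/√2|10⟩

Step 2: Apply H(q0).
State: |00⟩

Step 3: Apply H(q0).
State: 1/√2|00⟩ + 1/√2|10⟩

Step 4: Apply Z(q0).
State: 1/√2|00⟩ - 1/√2|10⟩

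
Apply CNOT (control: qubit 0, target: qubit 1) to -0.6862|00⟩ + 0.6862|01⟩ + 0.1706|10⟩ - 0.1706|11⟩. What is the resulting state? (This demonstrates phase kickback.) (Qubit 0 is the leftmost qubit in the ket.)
-0.6862|00⟩ + 0.6862|01⟩ - 0.1706|10⟩ + 0.1706|11⟩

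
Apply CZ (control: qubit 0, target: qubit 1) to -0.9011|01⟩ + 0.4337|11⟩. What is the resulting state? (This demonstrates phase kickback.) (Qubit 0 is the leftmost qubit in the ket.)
-0.9011|01⟩ - 0.4337|11⟩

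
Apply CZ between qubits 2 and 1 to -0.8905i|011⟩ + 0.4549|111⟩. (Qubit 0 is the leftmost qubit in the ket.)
0.8905i|011⟩ - 0.4549|111⟩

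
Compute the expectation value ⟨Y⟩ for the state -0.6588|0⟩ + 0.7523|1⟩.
0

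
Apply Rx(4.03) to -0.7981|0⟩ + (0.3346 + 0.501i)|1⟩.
(0.7954 - 0.3021i)|0⟩ + (-0.1438 + 0.5053i)|1⟩

Rx(4.03) = [[cos(θ/2), −i·sin(θ/2)], [−i·sin(θ/2), cos(θ/2)]]; θ = 4.03, cos(θ/2) ≈ -0.429739, sin(θ/2) ≈ 0.902953.
With a = amp(|0⟩) = -0.7981 and b = amp(|1⟩) = (0.3346 + 0.501i):
new amp(|0⟩) = (-0.429739)·a + (-0.902953i)·b = (0.7954 - 0.3021i)
new amp(|1⟩) = (-0.902953i)·a + (-0.429739)·b = (-0.1438 + 0.5053i)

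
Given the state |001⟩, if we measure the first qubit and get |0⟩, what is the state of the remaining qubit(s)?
|01⟩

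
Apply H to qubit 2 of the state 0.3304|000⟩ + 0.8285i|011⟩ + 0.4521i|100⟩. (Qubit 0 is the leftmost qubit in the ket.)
0.2336|000⟩ + 0.2336|001⟩ + 0.5858i|010⟩ - 0.5858i|011⟩ + 0.3197i|100⟩ + 0.3197i|101⟩

H on qubit 2 mixes each pair of kets that differ only in qubit 2: amplitudes (a, b) of (|…0…⟩, |…1…⟩) become ((a + b)/√2, (a − b)/√2). Kets absent from the input have amplitude 0.
(|000⟩, |001⟩): (a, b) = (0.3304, 0) → (0.2336, 0.2336)
(|010⟩, |011⟩): (a, b) = (0, 0.8285i) → (0.5858i, -0.5858i)
(|100⟩, |101⟩): (a, b) = (0.4521i, 0) → (0.3197i, 0.3197i)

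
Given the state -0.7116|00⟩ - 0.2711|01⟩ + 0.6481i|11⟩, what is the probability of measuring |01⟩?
0.0735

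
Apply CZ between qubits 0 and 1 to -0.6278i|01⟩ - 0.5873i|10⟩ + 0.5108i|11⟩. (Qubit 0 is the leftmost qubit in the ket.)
-0.6278i|01⟩ - 0.5873i|10⟩ - 0.5108i|11⟩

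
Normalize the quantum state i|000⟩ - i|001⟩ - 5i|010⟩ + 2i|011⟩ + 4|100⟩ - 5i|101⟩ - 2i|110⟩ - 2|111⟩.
0.1118i|000⟩ - 0.1118i|001⟩ - 0.559i|010⟩ + 0.2236i|011⟩ + 1/√5|100⟩ - 0.559i|101⟩ - 0.2236i|110⟩ - 0.2236|111⟩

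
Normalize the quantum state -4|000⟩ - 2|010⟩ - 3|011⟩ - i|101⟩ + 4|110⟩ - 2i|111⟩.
-0.5657|000⟩ - 0.2828|010⟩ - 0.4243|011⟩ - 0.1414i|101⟩ + 0.5657|110⟩ - 0.2828i|111⟩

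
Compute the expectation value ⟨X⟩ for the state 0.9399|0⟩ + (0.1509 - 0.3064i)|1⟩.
0.2837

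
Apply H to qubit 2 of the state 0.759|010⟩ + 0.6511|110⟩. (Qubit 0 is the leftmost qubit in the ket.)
0.5367|010⟩ + 0.5367|011⟩ + 0.4604|110⟩ + 0.4604|111⟩

H on qubit 2 mixes each pair of kets that differ only in qubit 2: amplitudes (a, b) of (|…0…⟩, |…1…⟩) become ((a + b)/√2, (a − b)/√2). Kets absent from the input have amplitude 0.
(|010⟩, |011⟩): (a, b) = (0.759, 0) → (0.5367, 0.5367)
(|110⟩, |111⟩): (a, b) = (0.6511, 0) → (0.4604, 0.4604)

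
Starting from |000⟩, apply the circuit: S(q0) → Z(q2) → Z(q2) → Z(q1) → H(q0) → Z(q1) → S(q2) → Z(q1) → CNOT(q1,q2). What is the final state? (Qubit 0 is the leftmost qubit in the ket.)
1/√2|000⟩ + 1/√2|100⟩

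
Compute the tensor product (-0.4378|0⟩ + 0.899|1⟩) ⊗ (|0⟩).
-0.4378|00⟩ + 0.899|10⟩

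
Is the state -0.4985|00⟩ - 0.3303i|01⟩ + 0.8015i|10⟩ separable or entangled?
Entangled

Writing the state as a|00⟩ + b|01⟩ + c|10⟩ + d|11⟩, it is a product state iff ad − bc = 0.
Here (a, b, c, d) = (-0.4985, -0.3303i, 0.8015i, 0): ad − bc = (-0.4985)(0) − (-0.3303i)(0.8015i) = -0.2647 ≠ 0, so the state is entangled.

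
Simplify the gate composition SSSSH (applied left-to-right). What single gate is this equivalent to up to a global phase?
H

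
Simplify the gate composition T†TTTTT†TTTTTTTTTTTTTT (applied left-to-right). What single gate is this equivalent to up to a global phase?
I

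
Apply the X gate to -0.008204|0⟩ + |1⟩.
|0⟩ - 0.008204|1⟩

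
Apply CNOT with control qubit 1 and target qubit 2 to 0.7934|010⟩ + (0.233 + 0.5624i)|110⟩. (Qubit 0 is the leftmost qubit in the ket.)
0.7934|011⟩ + (0.233 + 0.5624i)|111⟩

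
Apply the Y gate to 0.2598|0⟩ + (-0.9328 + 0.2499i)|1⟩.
(0.2499 + 0.9328i)|0⟩ + 0.2598i|1⟩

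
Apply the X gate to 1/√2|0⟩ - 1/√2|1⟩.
-1/√2|0⟩ + 1/√2|1⟩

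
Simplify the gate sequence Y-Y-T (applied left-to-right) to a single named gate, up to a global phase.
T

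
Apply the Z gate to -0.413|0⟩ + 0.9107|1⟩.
-0.413|0⟩ - 0.9107|1⟩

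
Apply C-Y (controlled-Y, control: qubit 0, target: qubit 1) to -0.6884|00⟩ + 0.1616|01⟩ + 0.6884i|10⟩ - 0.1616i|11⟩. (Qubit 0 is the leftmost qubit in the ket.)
-0.6884|00⟩ + 0.1616|01⟩ - 0.1616|10⟩ - 0.6884|11⟩

C-Y leaves the control-|0⟩ kets |00⟩, |01⟩ unchanged and applies Y to qubit 1 on the control-|1⟩ pair (|10⟩, |11⟩).
Y = [[0, -i], [i, 0]].
With a = amp(|10⟩) = 0.6884i and b = amp(|11⟩) = -0.1616i:
new amp(|10⟩) = (-i)·b = -0.1616
new amp(|11⟩) = (i)·a = -0.6884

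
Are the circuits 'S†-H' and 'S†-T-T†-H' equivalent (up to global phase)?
Yes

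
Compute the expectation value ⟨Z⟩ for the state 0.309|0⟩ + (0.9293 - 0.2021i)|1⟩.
-0.809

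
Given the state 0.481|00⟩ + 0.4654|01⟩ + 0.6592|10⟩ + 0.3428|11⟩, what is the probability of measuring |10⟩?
0.4345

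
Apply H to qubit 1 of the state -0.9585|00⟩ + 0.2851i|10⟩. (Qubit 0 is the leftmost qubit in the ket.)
-0.6778|00⟩ - 0.6778|01⟩ + 0.2016i|10⟩ + 0.2016i|11⟩

H on qubit 1 mixes each pair of kets that differ only in qubit 1: amplitudes (a, b) of (|…0…⟩, |…1…⟩) become ((a + b)/√2, (a − b)/√2). Kets absent from the input have amplitude 0.
(|00⟩, |01⟩): (a, b) = (-0.9585, 0) → (-0.6778, -0.6778)
(|10⟩, |11⟩): (a, b) = (0.2851i, 0) → (0.2016i, 0.2016i)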